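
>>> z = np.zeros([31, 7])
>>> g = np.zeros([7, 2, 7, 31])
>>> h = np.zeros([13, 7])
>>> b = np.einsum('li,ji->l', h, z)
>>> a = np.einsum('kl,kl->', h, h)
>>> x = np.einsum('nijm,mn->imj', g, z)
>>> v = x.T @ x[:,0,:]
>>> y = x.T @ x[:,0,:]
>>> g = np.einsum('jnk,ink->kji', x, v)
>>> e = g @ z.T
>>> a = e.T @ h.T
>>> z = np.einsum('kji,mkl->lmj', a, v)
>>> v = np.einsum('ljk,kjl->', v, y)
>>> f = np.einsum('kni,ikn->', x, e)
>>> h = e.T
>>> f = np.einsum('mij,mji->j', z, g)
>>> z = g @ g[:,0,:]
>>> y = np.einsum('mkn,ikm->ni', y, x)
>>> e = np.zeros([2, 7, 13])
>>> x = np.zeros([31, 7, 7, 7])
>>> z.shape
(7, 2, 7)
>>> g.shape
(7, 2, 7)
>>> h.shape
(31, 2, 7)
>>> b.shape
(13,)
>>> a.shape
(31, 2, 13)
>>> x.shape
(31, 7, 7, 7)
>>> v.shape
()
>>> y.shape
(7, 2)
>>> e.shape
(2, 7, 13)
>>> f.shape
(2,)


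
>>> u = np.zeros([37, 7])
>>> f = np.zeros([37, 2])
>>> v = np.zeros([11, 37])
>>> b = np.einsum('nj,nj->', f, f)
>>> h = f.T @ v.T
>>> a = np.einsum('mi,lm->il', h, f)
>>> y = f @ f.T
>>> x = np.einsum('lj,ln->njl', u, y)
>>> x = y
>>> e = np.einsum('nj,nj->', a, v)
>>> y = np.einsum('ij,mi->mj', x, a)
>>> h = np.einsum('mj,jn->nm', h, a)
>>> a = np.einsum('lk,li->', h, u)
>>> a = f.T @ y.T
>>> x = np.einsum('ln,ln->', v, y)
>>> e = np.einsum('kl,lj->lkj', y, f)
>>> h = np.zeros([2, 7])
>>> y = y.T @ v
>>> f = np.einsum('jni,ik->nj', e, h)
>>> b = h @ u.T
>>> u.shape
(37, 7)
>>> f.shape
(11, 37)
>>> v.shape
(11, 37)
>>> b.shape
(2, 37)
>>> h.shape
(2, 7)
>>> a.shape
(2, 11)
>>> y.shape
(37, 37)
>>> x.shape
()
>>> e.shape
(37, 11, 2)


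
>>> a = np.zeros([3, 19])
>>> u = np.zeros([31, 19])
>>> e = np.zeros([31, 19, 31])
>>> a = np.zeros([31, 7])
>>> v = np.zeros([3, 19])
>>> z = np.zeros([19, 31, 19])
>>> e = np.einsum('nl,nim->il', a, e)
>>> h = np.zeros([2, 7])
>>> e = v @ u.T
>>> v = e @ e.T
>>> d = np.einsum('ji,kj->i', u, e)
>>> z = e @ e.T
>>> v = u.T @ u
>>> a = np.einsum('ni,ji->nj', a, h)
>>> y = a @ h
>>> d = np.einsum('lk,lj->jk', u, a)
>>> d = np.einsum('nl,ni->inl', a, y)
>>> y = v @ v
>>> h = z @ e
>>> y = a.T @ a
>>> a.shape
(31, 2)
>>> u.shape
(31, 19)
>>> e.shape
(3, 31)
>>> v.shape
(19, 19)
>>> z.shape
(3, 3)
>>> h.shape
(3, 31)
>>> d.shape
(7, 31, 2)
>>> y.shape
(2, 2)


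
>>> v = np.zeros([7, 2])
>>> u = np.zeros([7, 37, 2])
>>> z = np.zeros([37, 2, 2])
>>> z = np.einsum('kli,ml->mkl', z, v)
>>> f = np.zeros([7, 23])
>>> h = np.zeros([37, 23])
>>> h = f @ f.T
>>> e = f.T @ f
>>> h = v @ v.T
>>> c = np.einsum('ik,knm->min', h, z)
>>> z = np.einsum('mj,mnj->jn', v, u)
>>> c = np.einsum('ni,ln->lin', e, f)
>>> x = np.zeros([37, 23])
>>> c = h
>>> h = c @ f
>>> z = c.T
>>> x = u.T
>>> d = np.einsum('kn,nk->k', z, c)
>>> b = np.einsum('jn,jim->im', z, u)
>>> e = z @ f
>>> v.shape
(7, 2)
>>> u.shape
(7, 37, 2)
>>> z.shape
(7, 7)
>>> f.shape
(7, 23)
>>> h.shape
(7, 23)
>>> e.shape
(7, 23)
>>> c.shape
(7, 7)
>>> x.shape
(2, 37, 7)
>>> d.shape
(7,)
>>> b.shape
(37, 2)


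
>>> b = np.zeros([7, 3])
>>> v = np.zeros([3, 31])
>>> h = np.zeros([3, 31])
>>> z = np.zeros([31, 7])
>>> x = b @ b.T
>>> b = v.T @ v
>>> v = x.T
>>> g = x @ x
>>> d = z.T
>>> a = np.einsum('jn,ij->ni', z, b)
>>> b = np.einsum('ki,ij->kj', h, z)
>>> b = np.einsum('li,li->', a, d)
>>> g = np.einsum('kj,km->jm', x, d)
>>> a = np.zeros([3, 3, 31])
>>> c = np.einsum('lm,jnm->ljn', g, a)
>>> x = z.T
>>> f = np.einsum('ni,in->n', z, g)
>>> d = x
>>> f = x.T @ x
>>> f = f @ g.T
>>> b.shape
()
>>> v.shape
(7, 7)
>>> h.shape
(3, 31)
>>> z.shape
(31, 7)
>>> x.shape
(7, 31)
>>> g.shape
(7, 31)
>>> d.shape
(7, 31)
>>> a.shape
(3, 3, 31)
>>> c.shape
(7, 3, 3)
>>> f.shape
(31, 7)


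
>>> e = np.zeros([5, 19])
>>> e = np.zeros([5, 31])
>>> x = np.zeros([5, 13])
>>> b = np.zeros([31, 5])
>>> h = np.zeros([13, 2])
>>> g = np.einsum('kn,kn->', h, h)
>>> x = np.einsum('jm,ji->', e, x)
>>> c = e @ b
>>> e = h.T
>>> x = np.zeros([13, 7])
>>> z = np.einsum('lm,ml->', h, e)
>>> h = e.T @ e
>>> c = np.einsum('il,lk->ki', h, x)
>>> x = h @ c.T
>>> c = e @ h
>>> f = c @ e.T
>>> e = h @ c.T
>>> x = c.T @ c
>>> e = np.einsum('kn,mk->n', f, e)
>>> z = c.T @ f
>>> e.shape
(2,)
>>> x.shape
(13, 13)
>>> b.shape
(31, 5)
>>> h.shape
(13, 13)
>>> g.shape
()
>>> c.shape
(2, 13)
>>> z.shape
(13, 2)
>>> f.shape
(2, 2)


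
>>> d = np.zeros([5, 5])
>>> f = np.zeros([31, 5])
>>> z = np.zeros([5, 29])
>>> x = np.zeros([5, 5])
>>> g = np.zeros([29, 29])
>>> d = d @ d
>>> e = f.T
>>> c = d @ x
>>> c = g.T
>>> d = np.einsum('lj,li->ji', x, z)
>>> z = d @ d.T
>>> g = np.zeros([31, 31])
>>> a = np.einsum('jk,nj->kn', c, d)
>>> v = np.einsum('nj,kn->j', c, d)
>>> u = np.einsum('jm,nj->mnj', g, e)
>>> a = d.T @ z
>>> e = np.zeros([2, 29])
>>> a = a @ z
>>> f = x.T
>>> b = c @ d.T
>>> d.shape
(5, 29)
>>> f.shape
(5, 5)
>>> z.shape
(5, 5)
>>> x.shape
(5, 5)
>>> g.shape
(31, 31)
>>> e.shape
(2, 29)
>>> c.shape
(29, 29)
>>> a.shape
(29, 5)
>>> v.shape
(29,)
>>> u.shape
(31, 5, 31)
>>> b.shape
(29, 5)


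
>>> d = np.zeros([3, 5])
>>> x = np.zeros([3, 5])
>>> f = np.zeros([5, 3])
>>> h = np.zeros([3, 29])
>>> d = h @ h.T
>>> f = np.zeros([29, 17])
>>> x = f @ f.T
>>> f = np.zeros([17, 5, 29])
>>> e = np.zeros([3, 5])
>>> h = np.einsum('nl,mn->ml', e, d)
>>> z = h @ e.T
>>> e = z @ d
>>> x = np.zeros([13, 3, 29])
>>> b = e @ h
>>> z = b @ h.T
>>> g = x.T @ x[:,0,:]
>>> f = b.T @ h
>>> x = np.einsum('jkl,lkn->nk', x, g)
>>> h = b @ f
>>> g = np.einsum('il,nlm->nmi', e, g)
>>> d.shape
(3, 3)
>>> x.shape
(29, 3)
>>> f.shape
(5, 5)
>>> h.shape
(3, 5)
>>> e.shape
(3, 3)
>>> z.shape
(3, 3)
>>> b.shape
(3, 5)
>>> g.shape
(29, 29, 3)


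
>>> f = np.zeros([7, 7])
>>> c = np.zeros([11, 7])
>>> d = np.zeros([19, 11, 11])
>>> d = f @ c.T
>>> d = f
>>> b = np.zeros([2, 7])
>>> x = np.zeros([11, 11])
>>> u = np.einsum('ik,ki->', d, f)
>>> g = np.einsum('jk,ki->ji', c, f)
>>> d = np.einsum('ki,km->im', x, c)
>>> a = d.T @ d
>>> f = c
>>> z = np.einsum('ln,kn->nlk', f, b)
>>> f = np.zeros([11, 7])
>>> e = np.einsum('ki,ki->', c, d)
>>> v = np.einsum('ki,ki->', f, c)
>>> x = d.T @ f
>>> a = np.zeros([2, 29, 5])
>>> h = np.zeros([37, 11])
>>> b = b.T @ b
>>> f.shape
(11, 7)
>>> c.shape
(11, 7)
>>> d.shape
(11, 7)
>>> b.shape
(7, 7)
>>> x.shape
(7, 7)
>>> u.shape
()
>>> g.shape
(11, 7)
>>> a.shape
(2, 29, 5)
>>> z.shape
(7, 11, 2)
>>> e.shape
()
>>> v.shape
()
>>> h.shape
(37, 11)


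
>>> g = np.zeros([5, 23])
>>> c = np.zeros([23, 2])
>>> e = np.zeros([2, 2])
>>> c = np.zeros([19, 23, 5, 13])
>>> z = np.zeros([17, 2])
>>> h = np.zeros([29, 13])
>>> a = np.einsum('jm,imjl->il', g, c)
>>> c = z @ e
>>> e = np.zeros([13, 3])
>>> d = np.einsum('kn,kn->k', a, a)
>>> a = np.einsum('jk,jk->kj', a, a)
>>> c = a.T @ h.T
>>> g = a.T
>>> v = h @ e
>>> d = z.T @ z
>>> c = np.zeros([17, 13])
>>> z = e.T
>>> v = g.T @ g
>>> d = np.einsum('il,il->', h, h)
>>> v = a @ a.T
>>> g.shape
(19, 13)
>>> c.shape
(17, 13)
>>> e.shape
(13, 3)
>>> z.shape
(3, 13)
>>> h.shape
(29, 13)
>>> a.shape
(13, 19)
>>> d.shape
()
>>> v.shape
(13, 13)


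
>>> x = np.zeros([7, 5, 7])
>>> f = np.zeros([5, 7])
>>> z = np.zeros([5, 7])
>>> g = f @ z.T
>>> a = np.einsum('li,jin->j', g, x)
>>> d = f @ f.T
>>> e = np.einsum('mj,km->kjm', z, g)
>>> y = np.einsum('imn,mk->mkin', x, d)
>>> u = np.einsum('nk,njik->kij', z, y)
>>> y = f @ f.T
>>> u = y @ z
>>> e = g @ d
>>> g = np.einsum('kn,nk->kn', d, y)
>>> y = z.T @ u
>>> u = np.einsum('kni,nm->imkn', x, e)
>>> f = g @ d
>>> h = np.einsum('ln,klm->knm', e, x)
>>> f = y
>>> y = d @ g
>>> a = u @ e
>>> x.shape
(7, 5, 7)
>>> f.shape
(7, 7)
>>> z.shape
(5, 7)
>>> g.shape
(5, 5)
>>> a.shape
(7, 5, 7, 5)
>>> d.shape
(5, 5)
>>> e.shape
(5, 5)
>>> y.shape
(5, 5)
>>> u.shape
(7, 5, 7, 5)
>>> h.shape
(7, 5, 7)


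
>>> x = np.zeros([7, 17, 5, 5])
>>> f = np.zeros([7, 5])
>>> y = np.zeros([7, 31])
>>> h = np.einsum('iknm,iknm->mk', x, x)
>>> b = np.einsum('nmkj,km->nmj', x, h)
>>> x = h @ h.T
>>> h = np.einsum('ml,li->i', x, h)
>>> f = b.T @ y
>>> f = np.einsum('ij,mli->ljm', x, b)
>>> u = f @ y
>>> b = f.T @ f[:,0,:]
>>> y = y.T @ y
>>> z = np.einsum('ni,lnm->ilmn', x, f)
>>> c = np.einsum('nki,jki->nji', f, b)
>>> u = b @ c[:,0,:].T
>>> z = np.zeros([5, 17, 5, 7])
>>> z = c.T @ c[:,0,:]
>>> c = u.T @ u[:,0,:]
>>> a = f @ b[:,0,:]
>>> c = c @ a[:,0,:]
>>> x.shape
(5, 5)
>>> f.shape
(17, 5, 7)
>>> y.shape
(31, 31)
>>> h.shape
(17,)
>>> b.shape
(7, 5, 7)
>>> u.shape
(7, 5, 17)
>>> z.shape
(7, 7, 7)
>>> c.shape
(17, 5, 7)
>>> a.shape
(17, 5, 7)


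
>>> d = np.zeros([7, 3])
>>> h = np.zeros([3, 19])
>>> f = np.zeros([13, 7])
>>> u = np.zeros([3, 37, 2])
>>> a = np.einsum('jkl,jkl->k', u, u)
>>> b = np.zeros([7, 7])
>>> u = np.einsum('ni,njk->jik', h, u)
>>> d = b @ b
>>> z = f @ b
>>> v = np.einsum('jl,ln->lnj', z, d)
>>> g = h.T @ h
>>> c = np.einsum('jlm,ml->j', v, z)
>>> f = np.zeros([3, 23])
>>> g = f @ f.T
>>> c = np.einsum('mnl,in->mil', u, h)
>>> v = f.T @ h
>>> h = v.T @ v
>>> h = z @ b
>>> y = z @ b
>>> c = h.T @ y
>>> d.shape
(7, 7)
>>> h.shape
(13, 7)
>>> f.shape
(3, 23)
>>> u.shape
(37, 19, 2)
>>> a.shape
(37,)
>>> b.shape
(7, 7)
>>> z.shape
(13, 7)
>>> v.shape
(23, 19)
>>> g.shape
(3, 3)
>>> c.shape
(7, 7)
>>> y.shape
(13, 7)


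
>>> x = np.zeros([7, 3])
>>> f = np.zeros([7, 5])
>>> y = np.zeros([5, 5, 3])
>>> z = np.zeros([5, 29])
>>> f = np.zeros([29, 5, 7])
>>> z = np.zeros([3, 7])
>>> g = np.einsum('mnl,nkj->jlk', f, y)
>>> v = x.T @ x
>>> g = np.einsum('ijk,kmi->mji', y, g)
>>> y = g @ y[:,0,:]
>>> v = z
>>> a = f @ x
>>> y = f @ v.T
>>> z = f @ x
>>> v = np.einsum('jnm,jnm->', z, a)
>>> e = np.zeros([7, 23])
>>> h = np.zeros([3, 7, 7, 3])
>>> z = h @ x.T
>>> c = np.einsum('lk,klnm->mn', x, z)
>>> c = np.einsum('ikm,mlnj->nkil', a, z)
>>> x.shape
(7, 3)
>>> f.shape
(29, 5, 7)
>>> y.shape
(29, 5, 3)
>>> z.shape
(3, 7, 7, 7)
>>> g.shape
(7, 5, 5)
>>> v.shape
()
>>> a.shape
(29, 5, 3)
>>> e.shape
(7, 23)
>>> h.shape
(3, 7, 7, 3)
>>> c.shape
(7, 5, 29, 7)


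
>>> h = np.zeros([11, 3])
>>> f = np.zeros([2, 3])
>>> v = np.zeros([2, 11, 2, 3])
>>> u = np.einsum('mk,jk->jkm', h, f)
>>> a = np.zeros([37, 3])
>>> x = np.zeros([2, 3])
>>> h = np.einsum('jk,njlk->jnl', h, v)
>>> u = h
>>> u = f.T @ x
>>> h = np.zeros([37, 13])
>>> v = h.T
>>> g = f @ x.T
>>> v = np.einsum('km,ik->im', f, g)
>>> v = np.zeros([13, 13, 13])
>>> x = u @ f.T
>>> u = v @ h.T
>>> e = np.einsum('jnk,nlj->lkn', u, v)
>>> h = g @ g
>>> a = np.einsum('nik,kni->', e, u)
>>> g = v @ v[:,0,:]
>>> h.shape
(2, 2)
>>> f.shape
(2, 3)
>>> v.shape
(13, 13, 13)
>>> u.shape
(13, 13, 37)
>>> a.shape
()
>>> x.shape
(3, 2)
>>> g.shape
(13, 13, 13)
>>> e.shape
(13, 37, 13)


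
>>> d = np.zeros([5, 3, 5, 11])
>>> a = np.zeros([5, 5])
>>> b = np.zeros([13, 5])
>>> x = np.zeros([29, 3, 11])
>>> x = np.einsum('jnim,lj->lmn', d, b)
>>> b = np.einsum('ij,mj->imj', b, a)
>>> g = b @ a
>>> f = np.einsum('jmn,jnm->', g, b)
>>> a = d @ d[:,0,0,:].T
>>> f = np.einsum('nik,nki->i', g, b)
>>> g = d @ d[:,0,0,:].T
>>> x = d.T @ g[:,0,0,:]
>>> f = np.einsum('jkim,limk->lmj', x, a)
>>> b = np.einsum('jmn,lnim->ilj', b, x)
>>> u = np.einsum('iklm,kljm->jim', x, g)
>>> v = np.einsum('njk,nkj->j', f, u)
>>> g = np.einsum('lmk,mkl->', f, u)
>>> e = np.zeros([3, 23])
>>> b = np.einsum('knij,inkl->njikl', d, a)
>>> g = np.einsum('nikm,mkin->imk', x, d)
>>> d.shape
(5, 3, 5, 11)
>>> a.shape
(5, 3, 5, 5)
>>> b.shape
(3, 11, 5, 5, 5)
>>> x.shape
(11, 5, 3, 5)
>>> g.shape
(5, 5, 3)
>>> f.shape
(5, 5, 11)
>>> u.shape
(5, 11, 5)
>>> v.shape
(5,)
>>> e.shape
(3, 23)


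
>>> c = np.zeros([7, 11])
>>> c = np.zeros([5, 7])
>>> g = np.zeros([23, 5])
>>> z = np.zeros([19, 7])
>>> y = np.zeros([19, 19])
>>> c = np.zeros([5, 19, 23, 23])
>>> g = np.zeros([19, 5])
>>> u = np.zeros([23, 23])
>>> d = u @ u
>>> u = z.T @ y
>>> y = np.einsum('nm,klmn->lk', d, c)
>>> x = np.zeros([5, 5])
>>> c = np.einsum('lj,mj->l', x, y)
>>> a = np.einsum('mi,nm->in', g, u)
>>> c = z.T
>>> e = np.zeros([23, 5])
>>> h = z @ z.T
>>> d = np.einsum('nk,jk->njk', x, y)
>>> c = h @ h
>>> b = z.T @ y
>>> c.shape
(19, 19)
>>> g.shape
(19, 5)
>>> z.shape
(19, 7)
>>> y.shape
(19, 5)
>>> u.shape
(7, 19)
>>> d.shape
(5, 19, 5)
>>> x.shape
(5, 5)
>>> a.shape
(5, 7)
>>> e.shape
(23, 5)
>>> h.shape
(19, 19)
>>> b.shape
(7, 5)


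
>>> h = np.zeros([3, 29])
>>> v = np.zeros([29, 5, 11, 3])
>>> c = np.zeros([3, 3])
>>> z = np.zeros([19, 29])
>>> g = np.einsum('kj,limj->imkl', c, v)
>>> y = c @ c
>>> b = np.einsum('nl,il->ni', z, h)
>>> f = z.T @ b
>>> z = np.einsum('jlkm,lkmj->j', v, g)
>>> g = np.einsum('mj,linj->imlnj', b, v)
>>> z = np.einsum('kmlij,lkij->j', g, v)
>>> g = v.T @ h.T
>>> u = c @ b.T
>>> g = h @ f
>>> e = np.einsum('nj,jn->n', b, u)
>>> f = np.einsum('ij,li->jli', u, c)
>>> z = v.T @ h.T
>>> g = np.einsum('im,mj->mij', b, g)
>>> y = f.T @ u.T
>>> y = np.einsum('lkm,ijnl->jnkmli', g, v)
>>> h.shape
(3, 29)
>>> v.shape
(29, 5, 11, 3)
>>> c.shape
(3, 3)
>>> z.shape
(3, 11, 5, 3)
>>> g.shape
(3, 19, 3)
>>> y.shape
(5, 11, 19, 3, 3, 29)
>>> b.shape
(19, 3)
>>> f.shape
(19, 3, 3)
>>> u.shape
(3, 19)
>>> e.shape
(19,)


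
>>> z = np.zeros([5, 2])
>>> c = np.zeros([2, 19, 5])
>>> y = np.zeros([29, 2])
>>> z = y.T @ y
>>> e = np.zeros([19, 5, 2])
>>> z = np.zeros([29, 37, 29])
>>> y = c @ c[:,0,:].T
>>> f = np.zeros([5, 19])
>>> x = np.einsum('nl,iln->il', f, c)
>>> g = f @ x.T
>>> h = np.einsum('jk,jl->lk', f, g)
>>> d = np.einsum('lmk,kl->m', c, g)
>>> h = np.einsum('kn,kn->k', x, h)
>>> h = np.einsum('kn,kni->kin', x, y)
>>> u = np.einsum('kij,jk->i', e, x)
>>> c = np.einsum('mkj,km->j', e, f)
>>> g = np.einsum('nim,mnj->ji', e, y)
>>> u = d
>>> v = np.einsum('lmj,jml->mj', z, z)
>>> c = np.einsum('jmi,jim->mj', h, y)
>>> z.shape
(29, 37, 29)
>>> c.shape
(2, 2)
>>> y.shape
(2, 19, 2)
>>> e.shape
(19, 5, 2)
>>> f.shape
(5, 19)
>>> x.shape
(2, 19)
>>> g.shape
(2, 5)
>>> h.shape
(2, 2, 19)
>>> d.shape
(19,)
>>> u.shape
(19,)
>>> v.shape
(37, 29)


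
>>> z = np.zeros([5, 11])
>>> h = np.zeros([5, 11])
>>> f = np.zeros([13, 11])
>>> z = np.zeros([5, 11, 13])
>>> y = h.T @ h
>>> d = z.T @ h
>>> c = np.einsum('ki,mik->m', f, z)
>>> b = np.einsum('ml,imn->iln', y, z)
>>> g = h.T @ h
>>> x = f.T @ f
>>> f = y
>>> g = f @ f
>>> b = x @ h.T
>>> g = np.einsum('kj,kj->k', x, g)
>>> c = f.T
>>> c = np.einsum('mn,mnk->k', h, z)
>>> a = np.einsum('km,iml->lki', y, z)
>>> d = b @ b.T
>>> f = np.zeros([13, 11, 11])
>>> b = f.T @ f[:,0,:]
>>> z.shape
(5, 11, 13)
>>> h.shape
(5, 11)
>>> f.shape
(13, 11, 11)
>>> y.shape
(11, 11)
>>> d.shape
(11, 11)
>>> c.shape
(13,)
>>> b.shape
(11, 11, 11)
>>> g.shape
(11,)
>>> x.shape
(11, 11)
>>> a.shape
(13, 11, 5)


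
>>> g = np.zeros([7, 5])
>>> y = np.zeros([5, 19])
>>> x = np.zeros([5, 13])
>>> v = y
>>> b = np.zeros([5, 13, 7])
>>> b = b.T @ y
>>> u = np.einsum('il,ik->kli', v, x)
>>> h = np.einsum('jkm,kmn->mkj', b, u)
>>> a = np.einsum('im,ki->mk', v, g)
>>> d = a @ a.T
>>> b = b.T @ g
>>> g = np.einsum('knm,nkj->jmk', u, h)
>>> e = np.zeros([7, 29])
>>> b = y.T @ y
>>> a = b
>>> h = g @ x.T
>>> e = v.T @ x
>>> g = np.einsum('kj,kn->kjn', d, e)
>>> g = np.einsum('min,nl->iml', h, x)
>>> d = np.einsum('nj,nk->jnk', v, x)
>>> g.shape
(5, 7, 13)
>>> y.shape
(5, 19)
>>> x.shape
(5, 13)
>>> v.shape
(5, 19)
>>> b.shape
(19, 19)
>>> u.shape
(13, 19, 5)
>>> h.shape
(7, 5, 5)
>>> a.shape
(19, 19)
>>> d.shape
(19, 5, 13)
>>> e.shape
(19, 13)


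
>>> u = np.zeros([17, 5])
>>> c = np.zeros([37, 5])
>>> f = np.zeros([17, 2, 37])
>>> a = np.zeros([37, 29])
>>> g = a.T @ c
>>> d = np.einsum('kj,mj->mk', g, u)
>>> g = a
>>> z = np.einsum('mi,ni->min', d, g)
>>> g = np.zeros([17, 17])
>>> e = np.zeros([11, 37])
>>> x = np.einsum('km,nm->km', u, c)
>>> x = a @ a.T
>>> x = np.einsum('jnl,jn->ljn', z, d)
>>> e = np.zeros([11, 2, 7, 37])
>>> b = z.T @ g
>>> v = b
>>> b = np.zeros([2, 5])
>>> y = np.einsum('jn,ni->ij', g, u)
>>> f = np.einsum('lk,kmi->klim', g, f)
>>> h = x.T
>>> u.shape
(17, 5)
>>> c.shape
(37, 5)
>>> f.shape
(17, 17, 37, 2)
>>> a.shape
(37, 29)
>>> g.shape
(17, 17)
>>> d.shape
(17, 29)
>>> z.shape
(17, 29, 37)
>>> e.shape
(11, 2, 7, 37)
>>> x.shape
(37, 17, 29)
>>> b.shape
(2, 5)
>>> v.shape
(37, 29, 17)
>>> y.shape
(5, 17)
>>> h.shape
(29, 17, 37)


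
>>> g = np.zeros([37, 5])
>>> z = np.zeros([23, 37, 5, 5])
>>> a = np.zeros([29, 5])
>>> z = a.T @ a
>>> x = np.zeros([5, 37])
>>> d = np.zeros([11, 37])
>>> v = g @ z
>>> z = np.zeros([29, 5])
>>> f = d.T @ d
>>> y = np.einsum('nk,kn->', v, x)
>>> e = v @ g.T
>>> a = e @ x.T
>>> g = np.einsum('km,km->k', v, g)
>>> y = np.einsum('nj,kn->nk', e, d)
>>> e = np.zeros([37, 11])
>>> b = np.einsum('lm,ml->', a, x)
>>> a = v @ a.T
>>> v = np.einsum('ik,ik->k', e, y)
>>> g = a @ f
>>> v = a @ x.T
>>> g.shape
(37, 37)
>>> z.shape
(29, 5)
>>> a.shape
(37, 37)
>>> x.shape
(5, 37)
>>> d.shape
(11, 37)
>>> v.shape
(37, 5)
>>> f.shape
(37, 37)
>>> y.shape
(37, 11)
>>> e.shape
(37, 11)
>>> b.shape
()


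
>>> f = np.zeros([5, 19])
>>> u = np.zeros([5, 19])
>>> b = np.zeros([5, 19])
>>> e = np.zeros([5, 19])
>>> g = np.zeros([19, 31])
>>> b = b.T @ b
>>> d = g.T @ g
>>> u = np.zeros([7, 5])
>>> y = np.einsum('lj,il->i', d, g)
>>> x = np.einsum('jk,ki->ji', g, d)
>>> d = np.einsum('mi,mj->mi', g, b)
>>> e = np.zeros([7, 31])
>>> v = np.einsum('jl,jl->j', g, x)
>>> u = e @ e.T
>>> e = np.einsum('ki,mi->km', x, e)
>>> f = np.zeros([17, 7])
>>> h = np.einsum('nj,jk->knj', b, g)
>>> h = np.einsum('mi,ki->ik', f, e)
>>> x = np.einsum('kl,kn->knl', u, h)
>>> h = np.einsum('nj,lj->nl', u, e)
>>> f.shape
(17, 7)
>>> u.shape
(7, 7)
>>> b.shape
(19, 19)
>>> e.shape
(19, 7)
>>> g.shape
(19, 31)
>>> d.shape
(19, 31)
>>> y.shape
(19,)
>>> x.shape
(7, 19, 7)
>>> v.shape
(19,)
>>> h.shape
(7, 19)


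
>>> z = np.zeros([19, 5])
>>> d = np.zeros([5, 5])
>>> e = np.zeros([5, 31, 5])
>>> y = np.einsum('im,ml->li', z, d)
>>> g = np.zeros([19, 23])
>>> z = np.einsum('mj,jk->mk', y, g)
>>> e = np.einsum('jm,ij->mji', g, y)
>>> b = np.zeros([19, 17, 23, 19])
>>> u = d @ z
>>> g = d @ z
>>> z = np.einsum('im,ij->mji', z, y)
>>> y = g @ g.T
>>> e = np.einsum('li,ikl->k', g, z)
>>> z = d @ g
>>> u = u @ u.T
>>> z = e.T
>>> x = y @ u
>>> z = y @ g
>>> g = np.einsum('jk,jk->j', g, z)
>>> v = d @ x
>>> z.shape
(5, 23)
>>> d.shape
(5, 5)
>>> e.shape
(19,)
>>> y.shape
(5, 5)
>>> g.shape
(5,)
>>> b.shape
(19, 17, 23, 19)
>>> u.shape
(5, 5)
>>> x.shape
(5, 5)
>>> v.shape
(5, 5)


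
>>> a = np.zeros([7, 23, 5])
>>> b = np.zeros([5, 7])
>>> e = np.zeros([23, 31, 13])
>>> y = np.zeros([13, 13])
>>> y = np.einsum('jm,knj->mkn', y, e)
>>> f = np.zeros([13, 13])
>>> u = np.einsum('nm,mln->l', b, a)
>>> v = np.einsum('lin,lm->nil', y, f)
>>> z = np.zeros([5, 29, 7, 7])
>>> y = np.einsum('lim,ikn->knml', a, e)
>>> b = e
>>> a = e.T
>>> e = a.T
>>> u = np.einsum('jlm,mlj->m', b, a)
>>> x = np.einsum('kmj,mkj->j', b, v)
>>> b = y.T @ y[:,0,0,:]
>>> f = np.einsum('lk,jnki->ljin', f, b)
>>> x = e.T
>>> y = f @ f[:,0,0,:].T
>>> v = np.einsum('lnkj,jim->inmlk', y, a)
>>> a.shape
(13, 31, 23)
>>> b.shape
(7, 5, 13, 7)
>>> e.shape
(23, 31, 13)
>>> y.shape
(13, 7, 7, 13)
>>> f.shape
(13, 7, 7, 5)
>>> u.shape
(13,)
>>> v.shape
(31, 7, 23, 13, 7)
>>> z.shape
(5, 29, 7, 7)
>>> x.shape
(13, 31, 23)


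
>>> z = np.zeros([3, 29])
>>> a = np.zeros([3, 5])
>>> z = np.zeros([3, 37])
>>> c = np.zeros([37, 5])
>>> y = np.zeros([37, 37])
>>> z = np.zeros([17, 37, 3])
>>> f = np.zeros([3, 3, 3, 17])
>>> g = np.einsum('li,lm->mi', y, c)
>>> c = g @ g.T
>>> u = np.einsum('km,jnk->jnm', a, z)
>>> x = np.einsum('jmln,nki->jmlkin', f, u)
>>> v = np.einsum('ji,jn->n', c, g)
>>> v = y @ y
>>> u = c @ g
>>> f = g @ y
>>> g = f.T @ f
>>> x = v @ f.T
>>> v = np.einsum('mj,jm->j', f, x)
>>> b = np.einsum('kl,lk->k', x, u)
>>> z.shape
(17, 37, 3)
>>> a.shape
(3, 5)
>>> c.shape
(5, 5)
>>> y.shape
(37, 37)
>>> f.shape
(5, 37)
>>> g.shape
(37, 37)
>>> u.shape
(5, 37)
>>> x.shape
(37, 5)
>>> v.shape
(37,)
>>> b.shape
(37,)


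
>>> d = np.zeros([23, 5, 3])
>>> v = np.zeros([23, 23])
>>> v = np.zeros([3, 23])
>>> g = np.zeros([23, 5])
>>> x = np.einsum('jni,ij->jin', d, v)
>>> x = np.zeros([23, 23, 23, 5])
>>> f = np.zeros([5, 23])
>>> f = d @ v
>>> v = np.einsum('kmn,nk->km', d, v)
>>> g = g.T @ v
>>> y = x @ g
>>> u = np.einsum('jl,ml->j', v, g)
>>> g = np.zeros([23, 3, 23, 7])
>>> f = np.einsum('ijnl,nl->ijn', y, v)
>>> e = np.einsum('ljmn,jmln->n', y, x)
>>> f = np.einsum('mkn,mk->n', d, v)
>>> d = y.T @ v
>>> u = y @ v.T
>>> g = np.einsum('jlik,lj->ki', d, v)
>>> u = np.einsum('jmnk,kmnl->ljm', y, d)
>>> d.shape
(5, 23, 23, 5)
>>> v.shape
(23, 5)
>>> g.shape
(5, 23)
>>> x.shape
(23, 23, 23, 5)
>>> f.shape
(3,)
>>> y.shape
(23, 23, 23, 5)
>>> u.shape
(5, 23, 23)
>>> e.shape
(5,)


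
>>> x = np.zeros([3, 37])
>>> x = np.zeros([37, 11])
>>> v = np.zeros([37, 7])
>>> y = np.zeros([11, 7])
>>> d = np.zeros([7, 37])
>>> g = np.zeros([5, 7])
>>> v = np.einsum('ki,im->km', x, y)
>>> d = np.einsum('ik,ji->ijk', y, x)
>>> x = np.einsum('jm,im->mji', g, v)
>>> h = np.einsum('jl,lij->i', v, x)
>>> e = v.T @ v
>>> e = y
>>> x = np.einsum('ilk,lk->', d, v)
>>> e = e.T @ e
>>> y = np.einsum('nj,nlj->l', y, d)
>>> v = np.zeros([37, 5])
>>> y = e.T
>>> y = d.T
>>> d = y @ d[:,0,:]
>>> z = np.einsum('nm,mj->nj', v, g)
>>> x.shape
()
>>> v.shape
(37, 5)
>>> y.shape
(7, 37, 11)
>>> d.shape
(7, 37, 7)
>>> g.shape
(5, 7)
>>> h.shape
(5,)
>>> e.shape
(7, 7)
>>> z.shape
(37, 7)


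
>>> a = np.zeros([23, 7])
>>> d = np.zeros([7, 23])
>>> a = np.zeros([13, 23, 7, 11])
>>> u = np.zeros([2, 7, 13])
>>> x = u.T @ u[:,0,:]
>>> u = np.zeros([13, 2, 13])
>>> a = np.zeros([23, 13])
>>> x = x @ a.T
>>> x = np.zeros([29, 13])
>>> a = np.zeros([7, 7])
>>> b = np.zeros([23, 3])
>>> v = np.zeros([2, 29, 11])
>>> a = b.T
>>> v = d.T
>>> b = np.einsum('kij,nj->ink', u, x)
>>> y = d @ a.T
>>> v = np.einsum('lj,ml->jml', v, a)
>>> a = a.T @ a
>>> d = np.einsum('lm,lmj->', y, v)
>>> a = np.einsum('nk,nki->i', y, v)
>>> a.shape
(23,)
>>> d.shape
()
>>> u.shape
(13, 2, 13)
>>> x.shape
(29, 13)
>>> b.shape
(2, 29, 13)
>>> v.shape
(7, 3, 23)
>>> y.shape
(7, 3)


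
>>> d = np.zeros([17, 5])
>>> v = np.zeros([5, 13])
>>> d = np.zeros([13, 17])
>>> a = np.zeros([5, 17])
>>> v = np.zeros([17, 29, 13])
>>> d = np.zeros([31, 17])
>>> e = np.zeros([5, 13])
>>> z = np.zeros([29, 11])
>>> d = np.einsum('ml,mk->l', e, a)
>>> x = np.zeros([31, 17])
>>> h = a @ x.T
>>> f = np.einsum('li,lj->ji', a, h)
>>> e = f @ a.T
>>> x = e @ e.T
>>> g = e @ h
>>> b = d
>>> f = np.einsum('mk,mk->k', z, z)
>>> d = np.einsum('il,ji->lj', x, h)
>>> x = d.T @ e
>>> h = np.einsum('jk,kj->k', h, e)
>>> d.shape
(31, 5)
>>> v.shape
(17, 29, 13)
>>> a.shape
(5, 17)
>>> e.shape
(31, 5)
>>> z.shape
(29, 11)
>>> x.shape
(5, 5)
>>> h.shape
(31,)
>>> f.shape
(11,)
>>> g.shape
(31, 31)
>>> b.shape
(13,)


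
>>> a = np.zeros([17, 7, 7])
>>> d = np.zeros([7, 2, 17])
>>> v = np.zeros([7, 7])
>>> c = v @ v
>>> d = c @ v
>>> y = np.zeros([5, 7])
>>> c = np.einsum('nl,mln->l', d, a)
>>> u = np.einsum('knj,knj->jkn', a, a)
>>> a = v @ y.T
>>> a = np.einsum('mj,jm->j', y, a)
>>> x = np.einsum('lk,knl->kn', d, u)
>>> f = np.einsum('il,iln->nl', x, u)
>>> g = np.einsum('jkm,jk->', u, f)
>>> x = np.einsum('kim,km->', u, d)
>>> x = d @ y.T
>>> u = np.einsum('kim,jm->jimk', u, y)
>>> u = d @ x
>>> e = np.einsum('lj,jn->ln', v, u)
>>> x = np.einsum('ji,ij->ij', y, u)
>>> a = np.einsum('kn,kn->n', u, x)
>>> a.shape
(5,)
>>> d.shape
(7, 7)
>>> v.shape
(7, 7)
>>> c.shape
(7,)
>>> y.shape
(5, 7)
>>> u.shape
(7, 5)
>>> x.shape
(7, 5)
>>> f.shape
(7, 17)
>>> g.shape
()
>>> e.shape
(7, 5)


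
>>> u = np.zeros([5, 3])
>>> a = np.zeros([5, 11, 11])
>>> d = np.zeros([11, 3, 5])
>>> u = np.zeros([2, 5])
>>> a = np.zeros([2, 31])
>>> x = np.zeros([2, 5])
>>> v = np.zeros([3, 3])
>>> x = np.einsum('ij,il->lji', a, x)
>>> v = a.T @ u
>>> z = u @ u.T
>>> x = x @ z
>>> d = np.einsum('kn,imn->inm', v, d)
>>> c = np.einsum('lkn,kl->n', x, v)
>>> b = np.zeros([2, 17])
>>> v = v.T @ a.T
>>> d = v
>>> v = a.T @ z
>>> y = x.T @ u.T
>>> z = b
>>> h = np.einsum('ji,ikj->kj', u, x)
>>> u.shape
(2, 5)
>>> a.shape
(2, 31)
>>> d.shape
(5, 2)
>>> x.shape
(5, 31, 2)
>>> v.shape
(31, 2)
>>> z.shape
(2, 17)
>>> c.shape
(2,)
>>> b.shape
(2, 17)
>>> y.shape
(2, 31, 2)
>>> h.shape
(31, 2)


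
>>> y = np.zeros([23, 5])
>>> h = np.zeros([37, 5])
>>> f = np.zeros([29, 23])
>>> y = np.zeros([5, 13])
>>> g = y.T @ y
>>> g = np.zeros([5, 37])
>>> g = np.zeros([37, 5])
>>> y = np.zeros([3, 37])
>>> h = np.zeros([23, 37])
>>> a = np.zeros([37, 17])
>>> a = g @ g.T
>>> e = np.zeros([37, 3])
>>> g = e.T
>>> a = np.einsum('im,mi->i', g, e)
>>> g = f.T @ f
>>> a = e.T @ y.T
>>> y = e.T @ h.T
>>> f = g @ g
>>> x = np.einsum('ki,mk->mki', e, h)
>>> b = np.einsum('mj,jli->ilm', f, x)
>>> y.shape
(3, 23)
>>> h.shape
(23, 37)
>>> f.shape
(23, 23)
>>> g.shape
(23, 23)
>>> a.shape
(3, 3)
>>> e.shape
(37, 3)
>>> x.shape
(23, 37, 3)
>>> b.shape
(3, 37, 23)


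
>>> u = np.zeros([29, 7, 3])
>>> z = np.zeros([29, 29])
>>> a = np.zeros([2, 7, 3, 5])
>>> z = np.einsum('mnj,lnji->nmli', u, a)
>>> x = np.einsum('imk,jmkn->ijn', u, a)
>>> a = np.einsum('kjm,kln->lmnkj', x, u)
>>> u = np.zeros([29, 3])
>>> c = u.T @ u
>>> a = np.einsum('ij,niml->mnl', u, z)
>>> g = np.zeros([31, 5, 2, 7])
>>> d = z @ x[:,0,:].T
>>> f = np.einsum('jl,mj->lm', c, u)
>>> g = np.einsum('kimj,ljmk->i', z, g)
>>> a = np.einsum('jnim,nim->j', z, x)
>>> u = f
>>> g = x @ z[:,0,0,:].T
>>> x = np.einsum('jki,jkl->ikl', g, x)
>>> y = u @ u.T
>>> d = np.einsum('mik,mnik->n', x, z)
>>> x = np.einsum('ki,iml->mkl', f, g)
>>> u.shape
(3, 29)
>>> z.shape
(7, 29, 2, 5)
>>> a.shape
(7,)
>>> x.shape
(2, 3, 7)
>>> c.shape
(3, 3)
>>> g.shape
(29, 2, 7)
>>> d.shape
(29,)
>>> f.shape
(3, 29)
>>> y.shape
(3, 3)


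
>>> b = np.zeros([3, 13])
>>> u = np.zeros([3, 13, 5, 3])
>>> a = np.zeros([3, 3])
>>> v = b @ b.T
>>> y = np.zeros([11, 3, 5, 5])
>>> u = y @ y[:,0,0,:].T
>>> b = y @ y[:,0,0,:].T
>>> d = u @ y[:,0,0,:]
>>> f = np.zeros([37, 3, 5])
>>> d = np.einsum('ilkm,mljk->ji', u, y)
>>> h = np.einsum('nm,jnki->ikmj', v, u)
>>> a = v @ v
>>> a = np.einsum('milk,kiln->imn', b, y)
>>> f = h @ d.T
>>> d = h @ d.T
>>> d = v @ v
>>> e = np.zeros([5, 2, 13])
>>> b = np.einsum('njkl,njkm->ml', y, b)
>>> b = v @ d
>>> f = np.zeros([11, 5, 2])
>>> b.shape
(3, 3)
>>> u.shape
(11, 3, 5, 11)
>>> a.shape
(3, 11, 5)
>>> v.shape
(3, 3)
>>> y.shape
(11, 3, 5, 5)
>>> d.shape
(3, 3)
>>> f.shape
(11, 5, 2)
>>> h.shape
(11, 5, 3, 11)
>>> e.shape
(5, 2, 13)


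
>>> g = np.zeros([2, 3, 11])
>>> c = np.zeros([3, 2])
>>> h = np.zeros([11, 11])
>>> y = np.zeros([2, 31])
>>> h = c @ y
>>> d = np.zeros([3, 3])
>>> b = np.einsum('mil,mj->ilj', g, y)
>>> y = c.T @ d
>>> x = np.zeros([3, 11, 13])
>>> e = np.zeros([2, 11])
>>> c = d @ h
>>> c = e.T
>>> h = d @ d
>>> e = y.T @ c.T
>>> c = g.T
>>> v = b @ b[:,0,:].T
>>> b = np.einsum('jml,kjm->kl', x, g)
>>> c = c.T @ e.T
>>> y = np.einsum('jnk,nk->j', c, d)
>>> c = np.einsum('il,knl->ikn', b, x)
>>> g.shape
(2, 3, 11)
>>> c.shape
(2, 3, 11)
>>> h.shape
(3, 3)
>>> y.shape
(2,)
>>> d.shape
(3, 3)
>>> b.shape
(2, 13)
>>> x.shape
(3, 11, 13)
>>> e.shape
(3, 11)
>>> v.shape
(3, 11, 3)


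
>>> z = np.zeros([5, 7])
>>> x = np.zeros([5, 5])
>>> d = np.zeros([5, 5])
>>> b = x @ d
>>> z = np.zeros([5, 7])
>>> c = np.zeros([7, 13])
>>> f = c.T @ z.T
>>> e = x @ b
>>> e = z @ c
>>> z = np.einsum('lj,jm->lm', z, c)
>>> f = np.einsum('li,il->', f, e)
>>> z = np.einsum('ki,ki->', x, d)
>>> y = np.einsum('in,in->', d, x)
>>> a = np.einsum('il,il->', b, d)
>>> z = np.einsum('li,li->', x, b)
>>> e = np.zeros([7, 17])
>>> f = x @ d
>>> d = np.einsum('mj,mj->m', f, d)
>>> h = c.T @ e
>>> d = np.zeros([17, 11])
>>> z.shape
()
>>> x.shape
(5, 5)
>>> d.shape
(17, 11)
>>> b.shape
(5, 5)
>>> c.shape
(7, 13)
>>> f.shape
(5, 5)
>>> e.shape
(7, 17)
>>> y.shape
()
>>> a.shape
()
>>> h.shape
(13, 17)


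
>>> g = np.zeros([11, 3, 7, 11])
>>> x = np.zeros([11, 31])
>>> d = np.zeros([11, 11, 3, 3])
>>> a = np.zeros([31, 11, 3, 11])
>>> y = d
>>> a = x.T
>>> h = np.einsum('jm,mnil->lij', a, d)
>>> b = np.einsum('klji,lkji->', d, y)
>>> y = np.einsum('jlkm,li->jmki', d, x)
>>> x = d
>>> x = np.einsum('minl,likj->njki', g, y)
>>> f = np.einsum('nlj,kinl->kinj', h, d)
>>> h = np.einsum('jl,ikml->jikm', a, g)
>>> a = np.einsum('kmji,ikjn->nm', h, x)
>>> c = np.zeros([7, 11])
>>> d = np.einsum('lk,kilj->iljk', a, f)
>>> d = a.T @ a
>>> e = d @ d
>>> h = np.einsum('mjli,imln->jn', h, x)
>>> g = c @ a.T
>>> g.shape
(7, 3)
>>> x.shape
(7, 31, 3, 3)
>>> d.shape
(11, 11)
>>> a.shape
(3, 11)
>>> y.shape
(11, 3, 3, 31)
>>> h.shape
(11, 3)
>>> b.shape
()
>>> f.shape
(11, 11, 3, 31)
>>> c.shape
(7, 11)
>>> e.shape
(11, 11)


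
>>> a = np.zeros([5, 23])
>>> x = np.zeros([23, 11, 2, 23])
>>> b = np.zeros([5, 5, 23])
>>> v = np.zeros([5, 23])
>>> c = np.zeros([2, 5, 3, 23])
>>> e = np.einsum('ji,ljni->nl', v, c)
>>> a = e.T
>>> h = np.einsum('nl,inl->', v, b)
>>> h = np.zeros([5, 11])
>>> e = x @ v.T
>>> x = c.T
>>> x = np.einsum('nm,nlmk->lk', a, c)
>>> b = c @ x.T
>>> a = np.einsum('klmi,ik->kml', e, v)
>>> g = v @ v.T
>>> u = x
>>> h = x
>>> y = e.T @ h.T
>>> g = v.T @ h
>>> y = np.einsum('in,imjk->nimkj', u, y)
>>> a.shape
(23, 2, 11)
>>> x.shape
(5, 23)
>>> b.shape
(2, 5, 3, 5)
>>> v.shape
(5, 23)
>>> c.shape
(2, 5, 3, 23)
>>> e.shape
(23, 11, 2, 5)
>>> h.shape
(5, 23)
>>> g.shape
(23, 23)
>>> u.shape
(5, 23)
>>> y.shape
(23, 5, 2, 5, 11)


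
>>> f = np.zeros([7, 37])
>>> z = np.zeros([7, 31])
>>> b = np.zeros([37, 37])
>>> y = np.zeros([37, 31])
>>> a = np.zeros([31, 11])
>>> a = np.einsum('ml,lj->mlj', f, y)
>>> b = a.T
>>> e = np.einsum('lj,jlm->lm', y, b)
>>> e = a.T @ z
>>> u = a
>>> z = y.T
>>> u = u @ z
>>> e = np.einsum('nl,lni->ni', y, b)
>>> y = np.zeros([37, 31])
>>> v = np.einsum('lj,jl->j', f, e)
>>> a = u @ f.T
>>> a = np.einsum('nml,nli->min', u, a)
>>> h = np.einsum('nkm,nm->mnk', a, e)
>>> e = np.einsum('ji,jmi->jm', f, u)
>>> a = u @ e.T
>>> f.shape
(7, 37)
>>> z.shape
(31, 37)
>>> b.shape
(31, 37, 7)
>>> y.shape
(37, 31)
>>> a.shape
(7, 37, 7)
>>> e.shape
(7, 37)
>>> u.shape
(7, 37, 37)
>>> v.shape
(37,)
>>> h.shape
(7, 37, 7)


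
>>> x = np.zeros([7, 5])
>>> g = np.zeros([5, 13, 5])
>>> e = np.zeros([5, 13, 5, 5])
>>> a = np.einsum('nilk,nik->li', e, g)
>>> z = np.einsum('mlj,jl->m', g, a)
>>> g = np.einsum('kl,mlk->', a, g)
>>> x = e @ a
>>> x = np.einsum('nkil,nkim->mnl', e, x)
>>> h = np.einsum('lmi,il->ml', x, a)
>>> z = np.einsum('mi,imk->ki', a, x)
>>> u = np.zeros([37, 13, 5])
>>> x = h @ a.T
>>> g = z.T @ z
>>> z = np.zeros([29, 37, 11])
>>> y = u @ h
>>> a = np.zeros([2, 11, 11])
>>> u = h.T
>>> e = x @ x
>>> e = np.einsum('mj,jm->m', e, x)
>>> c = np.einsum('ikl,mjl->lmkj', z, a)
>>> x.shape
(5, 5)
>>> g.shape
(13, 13)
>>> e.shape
(5,)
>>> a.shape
(2, 11, 11)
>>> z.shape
(29, 37, 11)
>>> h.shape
(5, 13)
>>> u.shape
(13, 5)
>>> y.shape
(37, 13, 13)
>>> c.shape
(11, 2, 37, 11)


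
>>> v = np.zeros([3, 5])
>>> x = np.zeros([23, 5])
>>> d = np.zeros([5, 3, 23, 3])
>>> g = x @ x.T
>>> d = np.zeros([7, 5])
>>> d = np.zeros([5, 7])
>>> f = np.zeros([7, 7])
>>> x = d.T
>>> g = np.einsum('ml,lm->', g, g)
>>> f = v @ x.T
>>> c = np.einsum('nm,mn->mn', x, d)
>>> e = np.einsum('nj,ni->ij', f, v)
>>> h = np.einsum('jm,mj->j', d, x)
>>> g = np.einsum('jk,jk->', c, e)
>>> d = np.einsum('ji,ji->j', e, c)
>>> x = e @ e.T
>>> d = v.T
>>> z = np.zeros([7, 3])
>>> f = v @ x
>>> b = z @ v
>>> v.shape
(3, 5)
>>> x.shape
(5, 5)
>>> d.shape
(5, 3)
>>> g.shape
()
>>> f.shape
(3, 5)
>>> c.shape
(5, 7)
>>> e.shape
(5, 7)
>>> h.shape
(5,)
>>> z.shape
(7, 3)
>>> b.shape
(7, 5)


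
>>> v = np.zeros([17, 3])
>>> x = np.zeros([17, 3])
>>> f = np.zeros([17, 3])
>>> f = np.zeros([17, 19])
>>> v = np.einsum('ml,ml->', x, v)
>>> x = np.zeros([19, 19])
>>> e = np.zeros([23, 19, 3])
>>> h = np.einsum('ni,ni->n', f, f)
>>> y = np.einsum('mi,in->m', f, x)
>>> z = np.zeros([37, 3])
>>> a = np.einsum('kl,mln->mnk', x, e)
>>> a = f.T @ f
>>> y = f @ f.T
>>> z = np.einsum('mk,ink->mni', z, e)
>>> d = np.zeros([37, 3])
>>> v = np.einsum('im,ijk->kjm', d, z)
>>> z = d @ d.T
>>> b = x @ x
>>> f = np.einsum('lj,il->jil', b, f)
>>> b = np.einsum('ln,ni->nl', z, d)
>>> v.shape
(23, 19, 3)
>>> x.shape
(19, 19)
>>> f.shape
(19, 17, 19)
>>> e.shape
(23, 19, 3)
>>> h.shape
(17,)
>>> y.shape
(17, 17)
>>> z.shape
(37, 37)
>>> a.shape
(19, 19)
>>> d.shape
(37, 3)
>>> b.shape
(37, 37)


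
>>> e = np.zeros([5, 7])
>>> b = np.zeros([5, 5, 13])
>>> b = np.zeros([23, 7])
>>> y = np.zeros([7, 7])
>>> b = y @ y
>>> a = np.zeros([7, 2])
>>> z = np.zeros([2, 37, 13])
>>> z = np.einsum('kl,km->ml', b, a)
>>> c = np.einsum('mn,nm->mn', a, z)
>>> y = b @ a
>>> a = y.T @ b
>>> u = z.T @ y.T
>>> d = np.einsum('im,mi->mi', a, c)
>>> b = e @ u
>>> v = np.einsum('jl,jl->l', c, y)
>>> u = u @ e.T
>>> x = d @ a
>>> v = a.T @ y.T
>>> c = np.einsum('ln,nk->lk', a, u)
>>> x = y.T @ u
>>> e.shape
(5, 7)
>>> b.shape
(5, 7)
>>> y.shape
(7, 2)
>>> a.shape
(2, 7)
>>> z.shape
(2, 7)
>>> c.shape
(2, 5)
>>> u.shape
(7, 5)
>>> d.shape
(7, 2)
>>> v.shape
(7, 7)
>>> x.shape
(2, 5)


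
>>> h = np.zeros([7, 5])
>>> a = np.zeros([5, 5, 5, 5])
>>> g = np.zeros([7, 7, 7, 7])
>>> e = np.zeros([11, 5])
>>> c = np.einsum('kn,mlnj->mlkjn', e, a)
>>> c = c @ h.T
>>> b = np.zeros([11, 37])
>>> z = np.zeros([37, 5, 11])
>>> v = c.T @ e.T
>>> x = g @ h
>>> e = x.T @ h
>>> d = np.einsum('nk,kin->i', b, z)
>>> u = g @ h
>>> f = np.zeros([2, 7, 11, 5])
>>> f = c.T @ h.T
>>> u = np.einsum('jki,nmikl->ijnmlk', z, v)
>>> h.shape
(7, 5)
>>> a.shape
(5, 5, 5, 5)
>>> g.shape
(7, 7, 7, 7)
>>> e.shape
(5, 7, 7, 5)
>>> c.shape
(5, 5, 11, 5, 7)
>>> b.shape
(11, 37)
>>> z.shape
(37, 5, 11)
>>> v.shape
(7, 5, 11, 5, 11)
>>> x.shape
(7, 7, 7, 5)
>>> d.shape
(5,)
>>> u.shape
(11, 37, 7, 5, 11, 5)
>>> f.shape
(7, 5, 11, 5, 7)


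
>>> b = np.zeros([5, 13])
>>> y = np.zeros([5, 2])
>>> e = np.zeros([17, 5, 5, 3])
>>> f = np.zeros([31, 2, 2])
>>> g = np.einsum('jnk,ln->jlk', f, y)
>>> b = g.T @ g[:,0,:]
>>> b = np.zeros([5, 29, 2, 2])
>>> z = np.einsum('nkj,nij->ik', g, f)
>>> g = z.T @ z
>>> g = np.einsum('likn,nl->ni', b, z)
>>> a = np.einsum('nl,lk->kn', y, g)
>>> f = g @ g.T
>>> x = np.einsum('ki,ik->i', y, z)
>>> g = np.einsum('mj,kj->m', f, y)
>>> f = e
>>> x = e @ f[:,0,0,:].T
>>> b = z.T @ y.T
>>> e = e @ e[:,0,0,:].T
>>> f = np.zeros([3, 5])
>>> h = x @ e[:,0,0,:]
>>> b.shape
(5, 5)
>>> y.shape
(5, 2)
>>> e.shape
(17, 5, 5, 17)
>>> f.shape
(3, 5)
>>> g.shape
(2,)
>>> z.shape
(2, 5)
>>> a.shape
(29, 5)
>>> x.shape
(17, 5, 5, 17)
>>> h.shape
(17, 5, 5, 17)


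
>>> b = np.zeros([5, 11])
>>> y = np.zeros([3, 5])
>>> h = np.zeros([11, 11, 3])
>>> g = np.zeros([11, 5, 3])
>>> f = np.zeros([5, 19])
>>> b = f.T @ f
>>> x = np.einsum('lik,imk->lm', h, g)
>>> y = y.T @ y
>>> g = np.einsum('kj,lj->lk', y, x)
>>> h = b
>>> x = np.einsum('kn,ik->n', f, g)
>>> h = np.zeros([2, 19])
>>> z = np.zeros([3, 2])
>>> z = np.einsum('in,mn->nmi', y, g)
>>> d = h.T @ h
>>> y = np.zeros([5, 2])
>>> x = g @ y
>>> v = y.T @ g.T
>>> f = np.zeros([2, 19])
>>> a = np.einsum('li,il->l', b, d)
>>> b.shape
(19, 19)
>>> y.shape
(5, 2)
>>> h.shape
(2, 19)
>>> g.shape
(11, 5)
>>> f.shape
(2, 19)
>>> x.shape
(11, 2)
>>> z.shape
(5, 11, 5)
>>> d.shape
(19, 19)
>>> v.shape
(2, 11)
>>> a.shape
(19,)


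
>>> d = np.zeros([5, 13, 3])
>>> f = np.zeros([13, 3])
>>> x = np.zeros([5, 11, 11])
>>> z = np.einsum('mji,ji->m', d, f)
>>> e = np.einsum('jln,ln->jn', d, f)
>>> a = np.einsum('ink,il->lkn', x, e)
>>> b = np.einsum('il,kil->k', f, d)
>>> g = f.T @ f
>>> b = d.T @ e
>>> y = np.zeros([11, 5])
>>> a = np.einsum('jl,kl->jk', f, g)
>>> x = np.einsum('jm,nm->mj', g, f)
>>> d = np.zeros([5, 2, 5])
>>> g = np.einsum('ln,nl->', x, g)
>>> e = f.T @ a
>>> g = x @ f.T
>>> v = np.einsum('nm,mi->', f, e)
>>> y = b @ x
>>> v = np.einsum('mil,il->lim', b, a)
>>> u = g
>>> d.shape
(5, 2, 5)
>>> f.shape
(13, 3)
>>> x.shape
(3, 3)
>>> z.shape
(5,)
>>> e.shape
(3, 3)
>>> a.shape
(13, 3)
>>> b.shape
(3, 13, 3)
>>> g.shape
(3, 13)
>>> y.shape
(3, 13, 3)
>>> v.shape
(3, 13, 3)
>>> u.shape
(3, 13)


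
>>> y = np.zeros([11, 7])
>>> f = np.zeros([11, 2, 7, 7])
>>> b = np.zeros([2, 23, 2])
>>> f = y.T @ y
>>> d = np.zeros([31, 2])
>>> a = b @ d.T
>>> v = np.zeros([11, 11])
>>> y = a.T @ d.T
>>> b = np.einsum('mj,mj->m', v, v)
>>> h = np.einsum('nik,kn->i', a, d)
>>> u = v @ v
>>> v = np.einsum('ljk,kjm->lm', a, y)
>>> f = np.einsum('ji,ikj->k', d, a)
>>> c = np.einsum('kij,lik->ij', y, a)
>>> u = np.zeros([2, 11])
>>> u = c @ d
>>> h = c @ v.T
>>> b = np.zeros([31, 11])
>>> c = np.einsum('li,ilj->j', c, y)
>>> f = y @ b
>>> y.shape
(31, 23, 31)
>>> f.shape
(31, 23, 11)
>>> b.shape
(31, 11)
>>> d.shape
(31, 2)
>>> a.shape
(2, 23, 31)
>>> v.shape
(2, 31)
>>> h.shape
(23, 2)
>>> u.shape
(23, 2)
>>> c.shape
(31,)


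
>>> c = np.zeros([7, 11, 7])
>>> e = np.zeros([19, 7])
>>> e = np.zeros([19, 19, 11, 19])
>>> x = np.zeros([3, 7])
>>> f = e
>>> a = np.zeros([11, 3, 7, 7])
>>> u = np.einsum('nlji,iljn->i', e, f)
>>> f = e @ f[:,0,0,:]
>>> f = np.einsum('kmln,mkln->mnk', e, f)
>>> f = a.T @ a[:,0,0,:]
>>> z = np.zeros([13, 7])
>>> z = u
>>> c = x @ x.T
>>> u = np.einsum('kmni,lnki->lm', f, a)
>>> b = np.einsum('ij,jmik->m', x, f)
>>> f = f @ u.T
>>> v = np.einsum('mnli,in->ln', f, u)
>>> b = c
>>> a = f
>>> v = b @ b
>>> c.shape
(3, 3)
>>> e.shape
(19, 19, 11, 19)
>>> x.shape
(3, 7)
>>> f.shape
(7, 7, 3, 11)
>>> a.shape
(7, 7, 3, 11)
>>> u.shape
(11, 7)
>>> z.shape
(19,)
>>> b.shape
(3, 3)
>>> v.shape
(3, 3)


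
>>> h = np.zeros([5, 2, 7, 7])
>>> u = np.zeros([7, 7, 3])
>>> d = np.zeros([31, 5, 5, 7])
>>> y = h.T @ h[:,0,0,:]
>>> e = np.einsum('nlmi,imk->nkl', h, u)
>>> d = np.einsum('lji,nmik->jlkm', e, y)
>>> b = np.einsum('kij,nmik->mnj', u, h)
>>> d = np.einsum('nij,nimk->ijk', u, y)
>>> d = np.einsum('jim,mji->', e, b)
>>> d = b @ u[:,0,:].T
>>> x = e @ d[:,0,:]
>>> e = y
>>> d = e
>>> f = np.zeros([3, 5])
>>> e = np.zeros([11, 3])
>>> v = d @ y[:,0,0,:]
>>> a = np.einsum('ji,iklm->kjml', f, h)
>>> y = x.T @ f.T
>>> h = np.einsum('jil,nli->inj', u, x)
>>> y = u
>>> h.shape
(7, 5, 7)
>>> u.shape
(7, 7, 3)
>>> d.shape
(7, 7, 2, 7)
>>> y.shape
(7, 7, 3)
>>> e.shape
(11, 3)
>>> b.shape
(2, 5, 3)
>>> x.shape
(5, 3, 7)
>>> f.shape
(3, 5)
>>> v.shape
(7, 7, 2, 7)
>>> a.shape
(2, 3, 7, 7)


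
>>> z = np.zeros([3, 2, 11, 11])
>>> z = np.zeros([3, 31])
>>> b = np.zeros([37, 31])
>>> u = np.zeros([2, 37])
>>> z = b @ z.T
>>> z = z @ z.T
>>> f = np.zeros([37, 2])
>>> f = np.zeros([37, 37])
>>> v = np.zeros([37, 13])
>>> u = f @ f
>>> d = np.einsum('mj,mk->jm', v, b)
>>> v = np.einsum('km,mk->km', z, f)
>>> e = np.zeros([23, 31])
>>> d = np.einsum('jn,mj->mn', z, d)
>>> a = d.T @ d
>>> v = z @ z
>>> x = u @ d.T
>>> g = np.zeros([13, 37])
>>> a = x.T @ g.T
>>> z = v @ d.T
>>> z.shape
(37, 13)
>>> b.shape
(37, 31)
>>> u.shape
(37, 37)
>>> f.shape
(37, 37)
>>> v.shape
(37, 37)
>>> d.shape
(13, 37)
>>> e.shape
(23, 31)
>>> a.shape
(13, 13)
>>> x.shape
(37, 13)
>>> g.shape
(13, 37)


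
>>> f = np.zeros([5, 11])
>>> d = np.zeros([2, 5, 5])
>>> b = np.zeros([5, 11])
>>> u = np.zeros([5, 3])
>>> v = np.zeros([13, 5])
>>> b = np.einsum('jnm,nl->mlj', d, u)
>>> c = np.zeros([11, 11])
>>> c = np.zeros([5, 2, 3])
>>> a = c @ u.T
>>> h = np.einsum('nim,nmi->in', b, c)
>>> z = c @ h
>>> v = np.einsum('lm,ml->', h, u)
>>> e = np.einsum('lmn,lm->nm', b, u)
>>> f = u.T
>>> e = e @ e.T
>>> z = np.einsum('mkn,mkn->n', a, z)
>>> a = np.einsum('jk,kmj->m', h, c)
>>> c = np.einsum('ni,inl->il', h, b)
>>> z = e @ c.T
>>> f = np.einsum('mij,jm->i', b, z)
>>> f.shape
(3,)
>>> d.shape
(2, 5, 5)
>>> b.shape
(5, 3, 2)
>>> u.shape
(5, 3)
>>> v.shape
()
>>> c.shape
(5, 2)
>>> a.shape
(2,)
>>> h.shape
(3, 5)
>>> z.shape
(2, 5)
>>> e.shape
(2, 2)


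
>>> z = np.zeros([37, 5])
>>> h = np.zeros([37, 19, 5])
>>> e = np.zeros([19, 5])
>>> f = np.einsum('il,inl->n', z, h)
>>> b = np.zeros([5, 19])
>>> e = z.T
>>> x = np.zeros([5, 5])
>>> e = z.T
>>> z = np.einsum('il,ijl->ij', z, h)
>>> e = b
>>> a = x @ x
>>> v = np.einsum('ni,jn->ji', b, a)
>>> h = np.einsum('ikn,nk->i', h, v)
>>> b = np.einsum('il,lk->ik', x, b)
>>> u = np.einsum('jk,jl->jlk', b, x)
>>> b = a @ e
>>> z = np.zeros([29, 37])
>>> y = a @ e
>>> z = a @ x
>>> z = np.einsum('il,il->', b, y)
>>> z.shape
()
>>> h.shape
(37,)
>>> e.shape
(5, 19)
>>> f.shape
(19,)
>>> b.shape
(5, 19)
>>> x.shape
(5, 5)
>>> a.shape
(5, 5)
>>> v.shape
(5, 19)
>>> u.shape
(5, 5, 19)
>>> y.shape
(5, 19)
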